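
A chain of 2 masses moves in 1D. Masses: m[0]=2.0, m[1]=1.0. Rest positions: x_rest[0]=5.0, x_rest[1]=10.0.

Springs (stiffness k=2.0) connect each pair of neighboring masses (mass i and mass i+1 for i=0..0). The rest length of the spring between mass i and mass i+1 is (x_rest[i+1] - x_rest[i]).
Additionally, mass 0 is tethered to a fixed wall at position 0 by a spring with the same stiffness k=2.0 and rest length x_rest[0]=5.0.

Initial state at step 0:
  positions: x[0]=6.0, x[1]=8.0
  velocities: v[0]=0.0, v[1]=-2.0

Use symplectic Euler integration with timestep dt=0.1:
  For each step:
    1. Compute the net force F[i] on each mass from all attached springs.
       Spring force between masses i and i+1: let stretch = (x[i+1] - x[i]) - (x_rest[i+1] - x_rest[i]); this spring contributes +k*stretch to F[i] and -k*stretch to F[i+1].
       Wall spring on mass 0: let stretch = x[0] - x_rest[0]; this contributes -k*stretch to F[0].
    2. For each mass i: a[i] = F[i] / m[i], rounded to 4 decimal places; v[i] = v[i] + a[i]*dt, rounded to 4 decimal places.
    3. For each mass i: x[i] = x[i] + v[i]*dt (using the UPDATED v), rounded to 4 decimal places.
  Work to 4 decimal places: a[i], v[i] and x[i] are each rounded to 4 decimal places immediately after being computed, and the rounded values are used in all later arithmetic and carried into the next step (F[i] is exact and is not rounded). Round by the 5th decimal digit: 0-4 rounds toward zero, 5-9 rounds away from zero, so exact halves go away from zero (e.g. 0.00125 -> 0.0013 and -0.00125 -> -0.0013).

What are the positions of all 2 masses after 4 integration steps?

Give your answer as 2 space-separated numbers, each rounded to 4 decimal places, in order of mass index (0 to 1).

Step 0: x=[6.0000 8.0000] v=[0.0000 -2.0000]
Step 1: x=[5.9600 7.8600] v=[-0.4000 -1.4000]
Step 2: x=[5.8794 7.7820] v=[-0.8060 -0.7800]
Step 3: x=[5.7590 7.7660] v=[-1.2037 -0.1605]
Step 4: x=[5.6011 7.8098] v=[-1.5789 0.4381]

Answer: 5.6011 7.8098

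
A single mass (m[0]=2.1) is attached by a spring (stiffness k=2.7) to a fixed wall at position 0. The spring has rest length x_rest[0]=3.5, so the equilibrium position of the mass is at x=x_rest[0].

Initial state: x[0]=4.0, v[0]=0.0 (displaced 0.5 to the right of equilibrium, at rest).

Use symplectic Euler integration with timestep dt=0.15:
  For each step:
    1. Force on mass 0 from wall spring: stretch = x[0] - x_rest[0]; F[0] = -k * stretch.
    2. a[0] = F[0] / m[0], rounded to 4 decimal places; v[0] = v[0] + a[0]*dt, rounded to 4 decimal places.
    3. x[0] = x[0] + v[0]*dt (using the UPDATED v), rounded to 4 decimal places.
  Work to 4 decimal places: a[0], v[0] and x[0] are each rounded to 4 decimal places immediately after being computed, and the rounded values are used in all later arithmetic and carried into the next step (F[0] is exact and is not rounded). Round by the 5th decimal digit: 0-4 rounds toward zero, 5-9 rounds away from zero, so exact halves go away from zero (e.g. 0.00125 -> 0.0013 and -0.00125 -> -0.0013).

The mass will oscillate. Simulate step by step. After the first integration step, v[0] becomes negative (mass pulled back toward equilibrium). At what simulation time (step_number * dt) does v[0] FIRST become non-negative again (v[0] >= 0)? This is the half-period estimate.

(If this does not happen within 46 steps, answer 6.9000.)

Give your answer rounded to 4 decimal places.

Step 0: x=[4.0000] v=[0.0000]
Step 1: x=[3.9855] v=[-0.0964]
Step 2: x=[3.9570] v=[-0.1900]
Step 3: x=[3.9153] v=[-0.2781]
Step 4: x=[3.8616] v=[-0.3582]
Step 5: x=[3.7974] v=[-0.4279]
Step 6: x=[3.7246] v=[-0.4853]
Step 7: x=[3.6453] v=[-0.5286]
Step 8: x=[3.5618] v=[-0.5566]
Step 9: x=[3.4765] v=[-0.5685]
Step 10: x=[3.3919] v=[-0.5640]
Step 11: x=[3.3104] v=[-0.5432]
Step 12: x=[3.2344] v=[-0.5066]
Step 13: x=[3.1661] v=[-0.4554]
Step 14: x=[3.1075] v=[-0.3910]
Step 15: x=[3.0602] v=[-0.3153]
Step 16: x=[3.0256] v=[-0.2305]
Step 17: x=[3.0048] v=[-0.1390]
Step 18: x=[2.9983] v=[-0.0435]
Step 19: x=[3.0063] v=[0.0533]
First v>=0 after going negative at step 19, time=2.8500

Answer: 2.8500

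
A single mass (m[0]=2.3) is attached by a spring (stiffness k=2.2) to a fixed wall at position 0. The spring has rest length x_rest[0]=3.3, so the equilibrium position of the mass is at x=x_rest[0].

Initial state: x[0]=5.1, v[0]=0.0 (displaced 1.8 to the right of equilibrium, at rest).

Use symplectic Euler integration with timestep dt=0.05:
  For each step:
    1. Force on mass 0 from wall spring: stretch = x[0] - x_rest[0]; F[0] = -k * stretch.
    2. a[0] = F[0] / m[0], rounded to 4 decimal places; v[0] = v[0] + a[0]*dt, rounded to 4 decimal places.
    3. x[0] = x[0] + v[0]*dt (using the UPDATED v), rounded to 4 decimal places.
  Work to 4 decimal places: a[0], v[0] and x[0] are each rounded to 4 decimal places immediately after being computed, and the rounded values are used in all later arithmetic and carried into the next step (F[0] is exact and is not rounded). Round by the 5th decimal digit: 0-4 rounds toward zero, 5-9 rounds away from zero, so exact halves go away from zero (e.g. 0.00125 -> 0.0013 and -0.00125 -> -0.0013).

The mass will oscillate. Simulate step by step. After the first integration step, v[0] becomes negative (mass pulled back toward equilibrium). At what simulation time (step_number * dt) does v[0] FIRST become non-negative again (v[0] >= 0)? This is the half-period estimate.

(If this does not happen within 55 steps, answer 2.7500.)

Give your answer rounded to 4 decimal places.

Step 0: x=[5.1000] v=[0.0000]
Step 1: x=[5.0957] v=[-0.0861]
Step 2: x=[5.0871] v=[-0.1720]
Step 3: x=[5.0742] v=[-0.2575]
Step 4: x=[5.0571] v=[-0.3424]
Step 5: x=[5.0358] v=[-0.4264]
Step 6: x=[5.0103] v=[-0.5094]
Step 7: x=[4.9807] v=[-0.5912]
Step 8: x=[4.9471] v=[-0.6716]
Step 9: x=[4.9096] v=[-0.7504]
Step 10: x=[4.8682] v=[-0.8274]
Step 11: x=[4.8231] v=[-0.9024]
Step 12: x=[4.7743] v=[-0.9752]
Step 13: x=[4.7220] v=[-1.0457]
Step 14: x=[4.6663] v=[-1.1137]
Step 15: x=[4.6074] v=[-1.1790]
Step 16: x=[4.5453] v=[-1.2415]
Step 17: x=[4.4802] v=[-1.3011]
Step 18: x=[4.4123] v=[-1.3575]
Step 19: x=[4.3418] v=[-1.4107]
Step 20: x=[4.2688] v=[-1.4605]
Step 21: x=[4.1935] v=[-1.5068]
Step 22: x=[4.1160] v=[-1.5495]
Step 23: x=[4.0366] v=[-1.5885]
Step 24: x=[3.9554] v=[-1.6237]
Step 25: x=[3.8727] v=[-1.6550]
Step 26: x=[3.7886] v=[-1.6824]
Step 27: x=[3.7033] v=[-1.7058]
Step 28: x=[3.6170] v=[-1.7251]
Step 29: x=[3.5300] v=[-1.7403]
Step 30: x=[3.4424] v=[-1.7513]
Step 31: x=[3.3545] v=[-1.7581]
Step 32: x=[3.2665] v=[-1.7607]
Step 33: x=[3.1785] v=[-1.7591]
Step 34: x=[3.0908] v=[-1.7533]
Step 35: x=[3.0036] v=[-1.7433]
Step 36: x=[2.9171] v=[-1.7291]
Step 37: x=[2.8316] v=[-1.7108]
Step 38: x=[2.7472] v=[-1.6884]
Step 39: x=[2.6641] v=[-1.6620]
Step 40: x=[2.5825] v=[-1.6316]
Step 41: x=[2.5026] v=[-1.5973]
Step 42: x=[2.4246] v=[-1.5592]
Step 43: x=[2.3487] v=[-1.5173]
Step 44: x=[2.2751] v=[-1.4718]
Step 45: x=[2.2040] v=[-1.4228]
Step 46: x=[2.1355] v=[-1.3704]
Step 47: x=[2.0698] v=[-1.3147]
Step 48: x=[2.0070] v=[-1.2559]
Step 49: x=[1.9473] v=[-1.1941]
Step 50: x=[1.8908] v=[-1.1294]
Step 51: x=[1.8377] v=[-1.0620]
Step 52: x=[1.7881] v=[-0.9921]
Step 53: x=[1.7421] v=[-0.9198]
Step 54: x=[1.6998] v=[-0.8453]
Step 55: x=[1.6614] v=[-0.7688]
v[0] did not become non-negative within 55 steps; using fallback time=2.7500

Answer: 2.7500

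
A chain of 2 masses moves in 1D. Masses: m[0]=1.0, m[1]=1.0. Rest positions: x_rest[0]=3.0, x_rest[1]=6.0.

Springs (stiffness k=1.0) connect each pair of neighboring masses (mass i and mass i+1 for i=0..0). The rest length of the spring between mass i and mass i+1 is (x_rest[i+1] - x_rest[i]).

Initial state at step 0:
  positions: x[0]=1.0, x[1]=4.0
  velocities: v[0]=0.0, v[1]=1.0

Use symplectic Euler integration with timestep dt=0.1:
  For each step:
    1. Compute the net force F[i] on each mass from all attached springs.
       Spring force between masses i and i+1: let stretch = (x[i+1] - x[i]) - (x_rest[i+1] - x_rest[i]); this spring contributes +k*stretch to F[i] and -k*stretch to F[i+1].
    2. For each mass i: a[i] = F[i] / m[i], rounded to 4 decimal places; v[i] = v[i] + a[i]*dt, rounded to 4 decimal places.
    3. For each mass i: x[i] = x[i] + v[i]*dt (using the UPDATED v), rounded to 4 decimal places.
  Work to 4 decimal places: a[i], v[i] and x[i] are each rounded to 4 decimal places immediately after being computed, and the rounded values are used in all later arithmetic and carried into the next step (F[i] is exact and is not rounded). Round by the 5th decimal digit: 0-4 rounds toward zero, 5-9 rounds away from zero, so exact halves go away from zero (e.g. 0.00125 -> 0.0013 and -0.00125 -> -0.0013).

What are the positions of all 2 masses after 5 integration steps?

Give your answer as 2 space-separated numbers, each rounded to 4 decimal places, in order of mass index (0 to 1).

Answer: 1.0196 4.4804

Derivation:
Step 0: x=[1.0000 4.0000] v=[0.0000 1.0000]
Step 1: x=[1.0000 4.1000] v=[0.0000 1.0000]
Step 2: x=[1.0010 4.1990] v=[0.0100 0.9900]
Step 3: x=[1.0040 4.2960] v=[0.0298 0.9702]
Step 4: x=[1.0099 4.3901] v=[0.0590 0.9410]
Step 5: x=[1.0196 4.4804] v=[0.0970 0.9030]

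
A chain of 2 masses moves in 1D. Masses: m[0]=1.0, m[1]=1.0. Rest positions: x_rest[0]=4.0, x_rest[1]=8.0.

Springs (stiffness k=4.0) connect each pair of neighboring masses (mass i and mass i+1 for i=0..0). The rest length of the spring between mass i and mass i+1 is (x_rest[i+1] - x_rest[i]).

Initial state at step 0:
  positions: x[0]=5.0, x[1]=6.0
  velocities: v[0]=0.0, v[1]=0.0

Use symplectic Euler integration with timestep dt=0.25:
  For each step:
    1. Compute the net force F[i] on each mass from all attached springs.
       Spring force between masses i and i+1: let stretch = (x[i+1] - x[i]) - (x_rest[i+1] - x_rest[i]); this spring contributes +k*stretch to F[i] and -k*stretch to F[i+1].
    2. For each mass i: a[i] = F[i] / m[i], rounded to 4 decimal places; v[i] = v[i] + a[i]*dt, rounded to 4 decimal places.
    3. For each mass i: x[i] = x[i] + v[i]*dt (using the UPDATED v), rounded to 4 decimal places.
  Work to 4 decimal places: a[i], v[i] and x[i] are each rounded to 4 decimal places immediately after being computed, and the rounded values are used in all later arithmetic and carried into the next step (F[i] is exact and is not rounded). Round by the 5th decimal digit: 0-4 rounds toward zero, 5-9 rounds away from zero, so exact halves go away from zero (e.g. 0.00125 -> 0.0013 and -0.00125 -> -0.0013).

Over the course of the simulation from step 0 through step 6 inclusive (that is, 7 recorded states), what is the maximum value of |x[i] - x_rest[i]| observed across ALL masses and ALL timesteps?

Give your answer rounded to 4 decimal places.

Answer: 2.0937

Derivation:
Step 0: x=[5.0000 6.0000] v=[0.0000 0.0000]
Step 1: x=[4.2500 6.7500] v=[-3.0000 3.0000]
Step 2: x=[3.1250 7.8750] v=[-4.5000 4.5000]
Step 3: x=[2.1875 8.8125] v=[-3.7500 3.7500]
Step 4: x=[1.9063 9.0938] v=[-1.1250 1.1250]
Step 5: x=[2.4219 8.5782] v=[2.0625 -2.0625]
Step 6: x=[3.4766 7.5235] v=[4.2188 -4.2188]
Max displacement = 2.0937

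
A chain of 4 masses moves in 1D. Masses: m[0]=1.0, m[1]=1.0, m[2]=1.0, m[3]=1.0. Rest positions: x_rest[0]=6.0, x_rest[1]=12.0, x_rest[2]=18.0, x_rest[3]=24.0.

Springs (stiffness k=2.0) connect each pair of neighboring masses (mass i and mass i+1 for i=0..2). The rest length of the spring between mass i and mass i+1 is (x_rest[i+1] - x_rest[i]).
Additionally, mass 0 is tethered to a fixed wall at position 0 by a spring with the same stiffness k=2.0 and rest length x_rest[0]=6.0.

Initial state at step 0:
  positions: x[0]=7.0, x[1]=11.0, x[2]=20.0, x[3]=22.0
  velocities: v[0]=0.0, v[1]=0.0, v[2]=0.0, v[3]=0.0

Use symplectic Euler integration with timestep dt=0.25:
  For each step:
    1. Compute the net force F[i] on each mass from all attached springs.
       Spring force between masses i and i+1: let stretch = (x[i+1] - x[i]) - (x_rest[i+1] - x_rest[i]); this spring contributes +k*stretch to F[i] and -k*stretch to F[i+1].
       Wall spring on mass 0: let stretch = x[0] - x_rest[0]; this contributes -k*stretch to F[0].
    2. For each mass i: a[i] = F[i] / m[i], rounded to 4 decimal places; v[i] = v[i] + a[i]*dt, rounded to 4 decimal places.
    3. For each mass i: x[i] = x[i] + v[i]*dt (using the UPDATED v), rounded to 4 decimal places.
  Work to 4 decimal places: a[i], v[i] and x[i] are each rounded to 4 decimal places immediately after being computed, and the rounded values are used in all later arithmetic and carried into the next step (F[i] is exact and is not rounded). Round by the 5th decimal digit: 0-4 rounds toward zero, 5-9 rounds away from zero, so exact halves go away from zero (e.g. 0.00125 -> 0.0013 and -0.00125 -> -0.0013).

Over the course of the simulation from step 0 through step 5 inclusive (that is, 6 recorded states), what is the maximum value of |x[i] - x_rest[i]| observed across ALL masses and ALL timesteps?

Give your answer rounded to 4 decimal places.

Step 0: x=[7.0000 11.0000 20.0000 22.0000] v=[0.0000 0.0000 0.0000 0.0000]
Step 1: x=[6.6250 11.6250 19.1250 22.5000] v=[-1.5000 2.5000 -3.5000 2.0000]
Step 2: x=[6.0469 12.5625 17.7344 23.3281] v=[-2.3125 3.7500 -5.5625 3.3125]
Step 3: x=[5.5274 13.3321 16.3965 24.2070] v=[-2.0782 3.0782 -5.3516 3.5157]
Step 4: x=[5.2925 13.5091 15.6519 24.8596] v=[-0.9396 0.7081 -2.9786 2.6105]
Step 5: x=[5.4231 12.9269 15.7904 25.1113] v=[0.5225 -2.3288 0.5539 1.0067]
Max displacement = 2.3481

Answer: 2.3481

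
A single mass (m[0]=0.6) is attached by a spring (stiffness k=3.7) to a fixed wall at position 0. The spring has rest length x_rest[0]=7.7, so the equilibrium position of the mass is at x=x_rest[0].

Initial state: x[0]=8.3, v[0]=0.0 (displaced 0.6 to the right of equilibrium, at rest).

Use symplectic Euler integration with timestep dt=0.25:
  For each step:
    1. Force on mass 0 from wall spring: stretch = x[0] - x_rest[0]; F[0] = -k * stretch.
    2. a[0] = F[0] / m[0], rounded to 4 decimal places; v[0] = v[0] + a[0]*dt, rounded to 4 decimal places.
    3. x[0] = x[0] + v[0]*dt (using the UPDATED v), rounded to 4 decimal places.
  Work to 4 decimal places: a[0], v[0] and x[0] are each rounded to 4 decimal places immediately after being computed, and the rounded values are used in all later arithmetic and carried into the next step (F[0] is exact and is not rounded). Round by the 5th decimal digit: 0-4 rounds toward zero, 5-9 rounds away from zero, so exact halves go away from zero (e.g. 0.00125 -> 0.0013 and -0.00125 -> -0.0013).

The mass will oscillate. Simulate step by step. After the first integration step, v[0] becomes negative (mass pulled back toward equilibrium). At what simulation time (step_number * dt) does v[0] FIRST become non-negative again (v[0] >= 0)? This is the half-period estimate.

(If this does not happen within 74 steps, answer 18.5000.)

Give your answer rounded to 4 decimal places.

Answer: 1.2500

Derivation:
Step 0: x=[8.3000] v=[0.0000]
Step 1: x=[8.0688] v=[-0.9250]
Step 2: x=[7.6954] v=[-1.4936]
Step 3: x=[7.3238] v=[-1.4865]
Step 4: x=[7.0972] v=[-0.9065]
Step 5: x=[7.1029] v=[0.0228]
First v>=0 after going negative at step 5, time=1.2500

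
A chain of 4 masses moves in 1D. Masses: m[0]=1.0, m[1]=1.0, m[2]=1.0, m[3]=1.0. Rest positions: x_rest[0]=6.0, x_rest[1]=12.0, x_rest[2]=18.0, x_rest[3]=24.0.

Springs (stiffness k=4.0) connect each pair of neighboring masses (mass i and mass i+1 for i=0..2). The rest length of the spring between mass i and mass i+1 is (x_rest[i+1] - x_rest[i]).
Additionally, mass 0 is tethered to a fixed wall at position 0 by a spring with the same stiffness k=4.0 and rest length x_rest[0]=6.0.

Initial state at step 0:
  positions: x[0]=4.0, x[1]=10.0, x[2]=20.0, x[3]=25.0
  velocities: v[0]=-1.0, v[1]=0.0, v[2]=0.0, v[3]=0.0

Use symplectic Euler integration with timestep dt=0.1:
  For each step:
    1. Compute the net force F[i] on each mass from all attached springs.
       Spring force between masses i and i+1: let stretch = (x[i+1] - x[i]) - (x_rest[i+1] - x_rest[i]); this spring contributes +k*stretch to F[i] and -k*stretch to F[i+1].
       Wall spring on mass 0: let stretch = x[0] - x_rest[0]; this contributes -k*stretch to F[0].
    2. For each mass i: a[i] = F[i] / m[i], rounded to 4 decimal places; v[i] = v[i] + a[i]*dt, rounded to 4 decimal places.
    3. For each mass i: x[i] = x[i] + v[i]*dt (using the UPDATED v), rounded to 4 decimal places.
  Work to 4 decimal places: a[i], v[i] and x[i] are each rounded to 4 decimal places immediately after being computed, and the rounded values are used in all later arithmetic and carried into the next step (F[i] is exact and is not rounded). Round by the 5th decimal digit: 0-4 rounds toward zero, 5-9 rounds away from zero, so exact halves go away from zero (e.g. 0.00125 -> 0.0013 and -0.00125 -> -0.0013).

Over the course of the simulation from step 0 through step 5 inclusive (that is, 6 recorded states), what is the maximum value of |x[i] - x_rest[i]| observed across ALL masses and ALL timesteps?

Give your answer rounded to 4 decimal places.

Step 0: x=[4.0000 10.0000 20.0000 25.0000] v=[-1.0000 0.0000 0.0000 0.0000]
Step 1: x=[3.9800 10.1600 19.8000 25.0400] v=[-0.2000 1.6000 -2.0000 0.4000]
Step 2: x=[4.0480 10.4584 19.4240 25.1104] v=[0.6800 2.9840 -3.7600 0.7040]
Step 3: x=[4.2105 10.8590 18.9168 25.1933] v=[1.6250 4.0061 -5.0717 0.8294]
Step 4: x=[4.4705 11.3160 18.3384 25.2652] v=[2.6002 4.5698 -5.7842 0.7188]
Step 5: x=[4.8255 11.7801 17.7562 25.3000] v=[3.5502 4.6406 -5.8224 0.3481]
Max displacement = 2.0200

Answer: 2.0200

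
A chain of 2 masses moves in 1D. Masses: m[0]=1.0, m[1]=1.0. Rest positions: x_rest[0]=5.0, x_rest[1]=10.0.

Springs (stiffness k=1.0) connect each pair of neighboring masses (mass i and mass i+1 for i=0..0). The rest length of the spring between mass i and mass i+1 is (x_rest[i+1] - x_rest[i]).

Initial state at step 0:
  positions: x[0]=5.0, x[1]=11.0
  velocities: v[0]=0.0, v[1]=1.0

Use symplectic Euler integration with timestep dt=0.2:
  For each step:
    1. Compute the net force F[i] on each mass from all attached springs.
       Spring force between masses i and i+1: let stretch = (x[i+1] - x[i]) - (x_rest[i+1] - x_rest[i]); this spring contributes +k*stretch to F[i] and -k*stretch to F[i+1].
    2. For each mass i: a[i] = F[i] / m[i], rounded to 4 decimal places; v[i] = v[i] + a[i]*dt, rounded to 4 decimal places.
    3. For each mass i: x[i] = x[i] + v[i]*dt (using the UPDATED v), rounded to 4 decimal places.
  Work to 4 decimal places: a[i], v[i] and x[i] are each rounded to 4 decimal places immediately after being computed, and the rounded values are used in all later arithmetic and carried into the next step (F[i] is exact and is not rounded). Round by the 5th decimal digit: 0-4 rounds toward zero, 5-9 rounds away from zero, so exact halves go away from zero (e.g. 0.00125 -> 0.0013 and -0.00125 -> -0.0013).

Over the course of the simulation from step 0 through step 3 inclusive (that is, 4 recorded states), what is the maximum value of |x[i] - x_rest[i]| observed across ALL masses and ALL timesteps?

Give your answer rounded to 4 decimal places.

Step 0: x=[5.0000 11.0000] v=[0.0000 1.0000]
Step 1: x=[5.0400 11.1600] v=[0.2000 0.8000]
Step 2: x=[5.1248 11.2752] v=[0.4240 0.5760]
Step 3: x=[5.2556 11.3444] v=[0.6541 0.3459]
Max displacement = 1.3444

Answer: 1.3444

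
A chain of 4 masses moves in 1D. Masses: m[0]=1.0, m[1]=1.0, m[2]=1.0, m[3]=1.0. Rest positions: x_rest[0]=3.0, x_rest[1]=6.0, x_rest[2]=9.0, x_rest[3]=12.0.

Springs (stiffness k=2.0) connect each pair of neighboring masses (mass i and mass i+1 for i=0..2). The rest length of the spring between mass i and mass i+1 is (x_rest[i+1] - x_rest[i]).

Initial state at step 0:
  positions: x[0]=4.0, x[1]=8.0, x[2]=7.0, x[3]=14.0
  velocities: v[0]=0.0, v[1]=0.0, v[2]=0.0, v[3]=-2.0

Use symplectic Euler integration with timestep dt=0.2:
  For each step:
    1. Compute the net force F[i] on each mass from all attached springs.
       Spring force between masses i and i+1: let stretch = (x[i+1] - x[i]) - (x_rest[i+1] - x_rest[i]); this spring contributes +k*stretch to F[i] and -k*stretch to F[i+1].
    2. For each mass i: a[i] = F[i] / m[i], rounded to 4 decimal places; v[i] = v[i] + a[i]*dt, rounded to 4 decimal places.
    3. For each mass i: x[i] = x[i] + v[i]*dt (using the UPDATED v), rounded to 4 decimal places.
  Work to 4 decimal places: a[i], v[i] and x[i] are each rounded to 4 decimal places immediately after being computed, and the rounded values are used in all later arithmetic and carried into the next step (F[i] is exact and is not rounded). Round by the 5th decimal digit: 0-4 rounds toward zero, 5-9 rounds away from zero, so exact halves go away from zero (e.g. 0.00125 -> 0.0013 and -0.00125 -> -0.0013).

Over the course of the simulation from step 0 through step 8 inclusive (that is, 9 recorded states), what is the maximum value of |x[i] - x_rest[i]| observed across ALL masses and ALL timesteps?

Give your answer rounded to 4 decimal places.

Step 0: x=[4.0000 8.0000 7.0000 14.0000] v=[0.0000 0.0000 0.0000 -2.0000]
Step 1: x=[4.0800 7.6000 7.6400 13.2800] v=[0.4000 -2.0000 3.2000 -3.6000]
Step 2: x=[4.2016 6.9216 8.7280 12.3488] v=[0.6080 -3.3920 5.4400 -4.6560]
Step 3: x=[4.3008 6.1701 9.9612 11.3679] v=[0.4960 -3.7574 6.1658 -4.9043]
Step 4: x=[4.3095 5.5724 11.0036 10.5145] v=[0.0437 -2.9887 5.2120 -4.2670]
Step 5: x=[4.1793 5.3081 11.5724 9.9402] v=[-0.6511 -1.3214 2.8439 -2.8714]
Step 6: x=[3.8994 5.4547 11.5095 9.7365] v=[-1.3996 0.7328 -0.3147 -1.0185]
Step 7: x=[3.5039 5.9612 10.8203 9.9146] v=[-1.9775 2.5326 -3.4458 0.8907]
Step 8: x=[3.0650 6.6599 9.6700 10.4052] v=[-2.1946 3.4933 -5.7517 2.4530]
Max displacement = 2.5724

Answer: 2.5724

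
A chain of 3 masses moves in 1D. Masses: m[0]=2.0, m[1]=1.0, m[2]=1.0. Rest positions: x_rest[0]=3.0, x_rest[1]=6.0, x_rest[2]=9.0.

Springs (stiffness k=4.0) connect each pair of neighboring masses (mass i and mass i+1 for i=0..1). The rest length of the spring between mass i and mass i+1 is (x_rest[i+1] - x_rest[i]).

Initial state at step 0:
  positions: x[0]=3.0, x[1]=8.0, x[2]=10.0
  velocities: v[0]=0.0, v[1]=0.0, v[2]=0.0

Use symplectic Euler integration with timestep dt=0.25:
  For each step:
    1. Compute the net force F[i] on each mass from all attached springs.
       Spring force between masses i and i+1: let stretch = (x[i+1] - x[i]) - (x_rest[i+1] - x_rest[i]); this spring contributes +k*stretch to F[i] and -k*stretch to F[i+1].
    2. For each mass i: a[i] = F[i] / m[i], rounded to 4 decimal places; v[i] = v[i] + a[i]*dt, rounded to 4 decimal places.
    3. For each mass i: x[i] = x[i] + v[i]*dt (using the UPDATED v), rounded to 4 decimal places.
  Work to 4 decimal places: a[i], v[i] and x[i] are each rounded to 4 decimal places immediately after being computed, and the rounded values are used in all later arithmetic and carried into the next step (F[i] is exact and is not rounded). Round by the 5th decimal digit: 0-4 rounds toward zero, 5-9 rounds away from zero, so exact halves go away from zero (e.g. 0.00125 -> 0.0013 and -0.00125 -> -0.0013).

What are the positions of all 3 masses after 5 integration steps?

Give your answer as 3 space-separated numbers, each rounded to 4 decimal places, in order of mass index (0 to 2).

Step 0: x=[3.0000 8.0000 10.0000] v=[0.0000 0.0000 0.0000]
Step 1: x=[3.2500 7.2500 10.2500] v=[1.0000 -3.0000 1.0000]
Step 2: x=[3.6250 6.2500 10.5000] v=[1.5000 -4.0000 1.0000]
Step 3: x=[3.9531 5.6563 10.4375] v=[1.3125 -2.3750 -0.2500]
Step 4: x=[4.1191 5.8321 9.9297] v=[0.6641 0.7030 -2.0312]
Step 5: x=[4.1243 6.6040 9.1475] v=[0.0206 3.0876 -3.1288]

Answer: 4.1243 6.6040 9.1475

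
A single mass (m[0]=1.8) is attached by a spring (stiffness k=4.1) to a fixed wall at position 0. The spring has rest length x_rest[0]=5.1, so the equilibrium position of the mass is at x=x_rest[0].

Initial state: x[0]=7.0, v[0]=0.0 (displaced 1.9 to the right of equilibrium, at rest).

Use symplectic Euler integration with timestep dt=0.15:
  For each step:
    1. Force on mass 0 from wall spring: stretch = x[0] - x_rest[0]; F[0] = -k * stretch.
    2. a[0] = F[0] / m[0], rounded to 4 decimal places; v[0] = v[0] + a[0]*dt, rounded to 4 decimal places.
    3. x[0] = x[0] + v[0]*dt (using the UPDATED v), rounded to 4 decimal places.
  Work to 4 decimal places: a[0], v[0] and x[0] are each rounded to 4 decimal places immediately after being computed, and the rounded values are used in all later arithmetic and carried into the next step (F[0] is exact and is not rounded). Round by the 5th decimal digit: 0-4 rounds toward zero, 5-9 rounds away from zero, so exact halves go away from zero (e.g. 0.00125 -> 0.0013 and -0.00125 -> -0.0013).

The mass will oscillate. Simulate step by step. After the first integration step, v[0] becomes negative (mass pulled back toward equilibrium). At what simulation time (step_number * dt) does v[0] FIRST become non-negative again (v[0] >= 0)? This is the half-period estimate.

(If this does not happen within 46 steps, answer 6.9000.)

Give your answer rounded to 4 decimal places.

Step 0: x=[7.0000] v=[0.0000]
Step 1: x=[6.9026] v=[-0.6492]
Step 2: x=[6.7128] v=[-1.2651]
Step 3: x=[6.4404] v=[-1.8161]
Step 4: x=[6.0993] v=[-2.2741]
Step 5: x=[5.7070] v=[-2.6155]
Step 6: x=[5.2836] v=[-2.8229]
Step 7: x=[4.8508] v=[-2.8856]
Step 8: x=[4.4307] v=[-2.8005]
Step 9: x=[4.0449] v=[-2.5718]
Step 10: x=[3.7132] v=[-2.2113]
Step 11: x=[3.4526] v=[-1.7375]
Step 12: x=[3.2764] v=[-1.1746]
Step 13: x=[3.1937] v=[-0.5515]
Step 14: x=[3.2087] v=[0.0998]
First v>=0 after going negative at step 14, time=2.1000

Answer: 2.1000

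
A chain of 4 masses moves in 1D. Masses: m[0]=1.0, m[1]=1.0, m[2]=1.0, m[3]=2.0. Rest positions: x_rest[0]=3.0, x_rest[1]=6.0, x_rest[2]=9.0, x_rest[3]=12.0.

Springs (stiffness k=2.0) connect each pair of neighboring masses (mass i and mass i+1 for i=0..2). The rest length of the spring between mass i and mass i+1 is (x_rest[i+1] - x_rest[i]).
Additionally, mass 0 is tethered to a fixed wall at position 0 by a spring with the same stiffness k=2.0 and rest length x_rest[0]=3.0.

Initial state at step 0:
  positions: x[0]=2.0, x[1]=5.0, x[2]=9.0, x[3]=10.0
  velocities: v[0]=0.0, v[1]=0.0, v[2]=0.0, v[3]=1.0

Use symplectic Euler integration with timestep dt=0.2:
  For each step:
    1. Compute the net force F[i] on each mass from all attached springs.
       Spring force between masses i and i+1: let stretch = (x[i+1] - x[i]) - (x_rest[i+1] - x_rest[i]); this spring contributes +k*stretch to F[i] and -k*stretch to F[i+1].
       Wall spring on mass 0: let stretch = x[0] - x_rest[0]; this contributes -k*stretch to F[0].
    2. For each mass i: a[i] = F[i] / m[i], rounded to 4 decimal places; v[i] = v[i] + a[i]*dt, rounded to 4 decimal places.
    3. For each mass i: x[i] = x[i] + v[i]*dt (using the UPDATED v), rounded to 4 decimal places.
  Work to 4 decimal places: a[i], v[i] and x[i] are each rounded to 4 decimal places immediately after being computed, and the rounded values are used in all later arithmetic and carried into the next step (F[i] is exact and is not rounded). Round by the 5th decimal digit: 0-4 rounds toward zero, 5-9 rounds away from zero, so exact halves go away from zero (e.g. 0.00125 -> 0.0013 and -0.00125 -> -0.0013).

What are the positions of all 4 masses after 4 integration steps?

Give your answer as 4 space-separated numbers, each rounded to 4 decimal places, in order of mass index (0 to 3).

Step 0: x=[2.0000 5.0000 9.0000 10.0000] v=[0.0000 0.0000 0.0000 1.0000]
Step 1: x=[2.0800 5.0800 8.7600 10.2800] v=[0.4000 0.4000 -1.2000 1.4000]
Step 2: x=[2.2336 5.2144 8.3472 10.6192] v=[0.7680 0.6720 -2.0640 1.6960]
Step 3: x=[2.4470 5.3610 7.8655 10.9875] v=[1.0669 0.7328 -2.4083 1.8416]
Step 4: x=[2.6977 5.4748 7.4332 11.3509] v=[1.2537 0.5690 -2.1613 1.8172]

Answer: 2.6977 5.4748 7.4332 11.3509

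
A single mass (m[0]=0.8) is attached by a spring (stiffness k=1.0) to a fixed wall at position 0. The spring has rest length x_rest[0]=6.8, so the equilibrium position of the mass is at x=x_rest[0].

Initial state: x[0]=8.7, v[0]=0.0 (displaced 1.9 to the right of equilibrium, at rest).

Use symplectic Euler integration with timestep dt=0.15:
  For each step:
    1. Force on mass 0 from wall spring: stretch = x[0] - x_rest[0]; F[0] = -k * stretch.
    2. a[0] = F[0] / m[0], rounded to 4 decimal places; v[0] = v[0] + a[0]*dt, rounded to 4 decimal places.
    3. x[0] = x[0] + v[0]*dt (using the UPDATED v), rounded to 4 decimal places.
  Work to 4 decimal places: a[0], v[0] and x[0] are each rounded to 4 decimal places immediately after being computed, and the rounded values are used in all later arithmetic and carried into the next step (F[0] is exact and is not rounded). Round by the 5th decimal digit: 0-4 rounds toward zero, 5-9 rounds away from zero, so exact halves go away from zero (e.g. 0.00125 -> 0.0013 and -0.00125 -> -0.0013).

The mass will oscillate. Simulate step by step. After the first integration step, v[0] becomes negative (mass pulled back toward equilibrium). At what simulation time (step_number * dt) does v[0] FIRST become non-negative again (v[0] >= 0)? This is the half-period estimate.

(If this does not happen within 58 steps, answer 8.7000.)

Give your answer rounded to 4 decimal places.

Answer: 2.8500

Derivation:
Step 0: x=[8.7000] v=[0.0000]
Step 1: x=[8.6466] v=[-0.3563]
Step 2: x=[8.5412] v=[-0.7025]
Step 3: x=[8.3869] v=[-1.0290]
Step 4: x=[8.1879] v=[-1.3265]
Step 5: x=[7.9499] v=[-1.5867]
Step 6: x=[7.6796] v=[-1.8023]
Step 7: x=[7.3845] v=[-1.9672]
Step 8: x=[7.0730] v=[-2.0768]
Step 9: x=[6.7538] v=[-2.1280]
Step 10: x=[6.4359] v=[-2.1193]
Step 11: x=[6.1283] v=[-2.0510]
Step 12: x=[5.8395] v=[-1.9251]
Step 13: x=[5.5778] v=[-1.7450]
Step 14: x=[5.3504] v=[-1.5158]
Step 15: x=[5.1638] v=[-1.2440]
Step 16: x=[5.0232] v=[-0.9372]
Step 17: x=[4.9326] v=[-0.6041]
Step 18: x=[4.8945] v=[-0.2540]
Step 19: x=[4.9100] v=[0.1033]
First v>=0 after going negative at step 19, time=2.8500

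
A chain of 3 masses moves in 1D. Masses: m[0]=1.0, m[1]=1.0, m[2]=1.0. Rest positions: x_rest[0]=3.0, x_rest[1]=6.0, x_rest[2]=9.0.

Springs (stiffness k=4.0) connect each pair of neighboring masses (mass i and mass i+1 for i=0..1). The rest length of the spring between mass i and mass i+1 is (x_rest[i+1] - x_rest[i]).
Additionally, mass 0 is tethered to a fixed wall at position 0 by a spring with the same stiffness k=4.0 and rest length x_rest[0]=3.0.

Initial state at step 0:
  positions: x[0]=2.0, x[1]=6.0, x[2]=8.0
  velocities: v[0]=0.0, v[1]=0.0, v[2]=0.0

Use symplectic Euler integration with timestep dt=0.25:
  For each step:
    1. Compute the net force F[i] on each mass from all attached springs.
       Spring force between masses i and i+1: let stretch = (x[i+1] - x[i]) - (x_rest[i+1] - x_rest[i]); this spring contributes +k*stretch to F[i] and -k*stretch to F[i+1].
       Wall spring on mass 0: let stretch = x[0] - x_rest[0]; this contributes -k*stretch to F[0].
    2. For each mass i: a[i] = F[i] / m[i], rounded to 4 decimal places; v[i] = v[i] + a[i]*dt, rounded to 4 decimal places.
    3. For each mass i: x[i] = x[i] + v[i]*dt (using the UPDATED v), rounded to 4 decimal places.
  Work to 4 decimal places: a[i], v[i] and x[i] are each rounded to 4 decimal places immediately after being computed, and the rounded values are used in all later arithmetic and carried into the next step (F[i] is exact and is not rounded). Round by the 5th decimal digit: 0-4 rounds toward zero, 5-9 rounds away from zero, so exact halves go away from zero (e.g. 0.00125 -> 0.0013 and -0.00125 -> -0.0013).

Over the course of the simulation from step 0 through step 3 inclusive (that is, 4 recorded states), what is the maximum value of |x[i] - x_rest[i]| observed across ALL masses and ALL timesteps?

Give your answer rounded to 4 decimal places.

Step 0: x=[2.0000 6.0000 8.0000] v=[0.0000 0.0000 0.0000]
Step 1: x=[2.5000 5.5000 8.2500] v=[2.0000 -2.0000 1.0000]
Step 2: x=[3.1250 4.9375 8.5625] v=[2.5000 -2.2500 1.2500]
Step 3: x=[3.4219 4.8281 8.7188] v=[1.1875 -0.4375 0.6250]
Max displacement = 1.1719

Answer: 1.1719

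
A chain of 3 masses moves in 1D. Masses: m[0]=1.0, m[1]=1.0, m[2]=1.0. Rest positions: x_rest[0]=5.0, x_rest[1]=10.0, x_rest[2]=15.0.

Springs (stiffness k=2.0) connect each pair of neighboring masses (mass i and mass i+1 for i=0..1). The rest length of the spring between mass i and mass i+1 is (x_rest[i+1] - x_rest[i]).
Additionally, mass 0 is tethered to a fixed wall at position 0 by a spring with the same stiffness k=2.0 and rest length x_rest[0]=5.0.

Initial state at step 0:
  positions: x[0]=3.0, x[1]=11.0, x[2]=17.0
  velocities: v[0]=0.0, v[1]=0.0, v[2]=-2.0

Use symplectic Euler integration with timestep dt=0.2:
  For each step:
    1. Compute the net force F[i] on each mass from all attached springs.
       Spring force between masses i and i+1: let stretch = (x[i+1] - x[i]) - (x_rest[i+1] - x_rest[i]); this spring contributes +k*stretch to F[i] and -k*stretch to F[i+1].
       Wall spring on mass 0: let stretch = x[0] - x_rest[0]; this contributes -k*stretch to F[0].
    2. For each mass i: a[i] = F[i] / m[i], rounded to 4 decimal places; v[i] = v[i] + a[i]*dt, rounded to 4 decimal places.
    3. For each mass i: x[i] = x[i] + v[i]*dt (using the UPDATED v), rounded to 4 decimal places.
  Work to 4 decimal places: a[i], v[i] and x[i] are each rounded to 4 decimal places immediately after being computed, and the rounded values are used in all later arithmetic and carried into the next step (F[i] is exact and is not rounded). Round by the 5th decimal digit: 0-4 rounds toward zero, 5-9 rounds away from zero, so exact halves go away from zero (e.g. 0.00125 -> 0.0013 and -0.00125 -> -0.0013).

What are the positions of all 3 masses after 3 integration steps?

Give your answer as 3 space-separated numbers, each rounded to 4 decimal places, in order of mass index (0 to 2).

Answer: 5.0298 10.1608 15.4155

Derivation:
Step 0: x=[3.0000 11.0000 17.0000] v=[0.0000 0.0000 -2.0000]
Step 1: x=[3.4000 10.8400 16.5200] v=[2.0000 -0.8000 -2.4000]
Step 2: x=[4.1232 10.5392 15.9856] v=[3.6160 -1.5040 -2.6720]
Step 3: x=[5.0298 10.1608 15.4155] v=[4.5331 -1.8918 -2.8506]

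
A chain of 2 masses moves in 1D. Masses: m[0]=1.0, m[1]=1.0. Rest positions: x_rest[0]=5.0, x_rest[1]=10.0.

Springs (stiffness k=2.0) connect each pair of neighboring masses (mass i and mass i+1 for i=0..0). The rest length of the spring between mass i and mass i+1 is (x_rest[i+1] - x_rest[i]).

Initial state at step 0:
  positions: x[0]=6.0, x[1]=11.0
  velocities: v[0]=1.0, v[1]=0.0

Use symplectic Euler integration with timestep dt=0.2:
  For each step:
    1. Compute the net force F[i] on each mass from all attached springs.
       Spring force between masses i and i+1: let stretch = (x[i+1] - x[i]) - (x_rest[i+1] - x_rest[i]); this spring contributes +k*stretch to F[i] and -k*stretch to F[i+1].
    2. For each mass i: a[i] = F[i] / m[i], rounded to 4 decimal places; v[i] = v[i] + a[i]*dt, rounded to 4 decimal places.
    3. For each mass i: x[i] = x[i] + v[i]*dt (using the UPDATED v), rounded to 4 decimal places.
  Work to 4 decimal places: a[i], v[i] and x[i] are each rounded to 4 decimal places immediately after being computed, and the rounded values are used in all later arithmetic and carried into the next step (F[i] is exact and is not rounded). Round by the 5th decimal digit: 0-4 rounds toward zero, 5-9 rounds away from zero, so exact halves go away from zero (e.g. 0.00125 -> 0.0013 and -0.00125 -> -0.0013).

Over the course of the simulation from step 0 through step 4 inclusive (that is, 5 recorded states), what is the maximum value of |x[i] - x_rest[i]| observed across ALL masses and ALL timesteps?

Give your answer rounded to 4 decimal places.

Answer: 1.6550

Derivation:
Step 0: x=[6.0000 11.0000] v=[1.0000 0.0000]
Step 1: x=[6.2000 11.0000] v=[1.0000 0.0000]
Step 2: x=[6.3840 11.0160] v=[0.9200 0.0800]
Step 3: x=[6.5386 11.0614] v=[0.7728 0.2272]
Step 4: x=[6.6550 11.1450] v=[0.5819 0.4181]
Max displacement = 1.6550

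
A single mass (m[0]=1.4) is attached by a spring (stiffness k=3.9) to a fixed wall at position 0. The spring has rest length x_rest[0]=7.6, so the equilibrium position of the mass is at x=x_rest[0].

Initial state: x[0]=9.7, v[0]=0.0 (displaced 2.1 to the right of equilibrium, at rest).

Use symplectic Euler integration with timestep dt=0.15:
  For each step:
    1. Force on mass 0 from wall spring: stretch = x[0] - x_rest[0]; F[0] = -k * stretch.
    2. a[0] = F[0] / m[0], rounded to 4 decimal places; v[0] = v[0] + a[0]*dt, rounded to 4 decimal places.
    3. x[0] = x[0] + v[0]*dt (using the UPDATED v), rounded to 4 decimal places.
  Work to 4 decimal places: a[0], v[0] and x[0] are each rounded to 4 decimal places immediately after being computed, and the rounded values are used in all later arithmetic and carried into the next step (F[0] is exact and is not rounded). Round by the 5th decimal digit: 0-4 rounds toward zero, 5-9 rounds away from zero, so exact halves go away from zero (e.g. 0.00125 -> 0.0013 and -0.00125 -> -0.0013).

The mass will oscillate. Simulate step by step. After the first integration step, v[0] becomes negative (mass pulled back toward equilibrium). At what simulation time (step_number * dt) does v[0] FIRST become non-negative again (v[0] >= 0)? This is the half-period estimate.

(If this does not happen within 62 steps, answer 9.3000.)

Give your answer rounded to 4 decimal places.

Step 0: x=[9.7000] v=[0.0000]
Step 1: x=[9.5684] v=[-0.8775]
Step 2: x=[9.3134] v=[-1.7000]
Step 3: x=[8.9510] v=[-2.4160]
Step 4: x=[8.5039] v=[-2.9805]
Step 5: x=[8.0002] v=[-3.3582]
Step 6: x=[7.4714] v=[-3.5254]
Step 7: x=[6.9506] v=[-3.4717]
Step 8: x=[6.4705] v=[-3.2004]
Step 9: x=[6.0612] v=[-2.7284]
Step 10: x=[5.7484] v=[-2.0854]
Step 11: x=[5.5516] v=[-1.3117]
Step 12: x=[5.4832] v=[-0.4558]
Step 13: x=[5.5475] v=[0.4287]
First v>=0 after going negative at step 13, time=1.9500

Answer: 1.9500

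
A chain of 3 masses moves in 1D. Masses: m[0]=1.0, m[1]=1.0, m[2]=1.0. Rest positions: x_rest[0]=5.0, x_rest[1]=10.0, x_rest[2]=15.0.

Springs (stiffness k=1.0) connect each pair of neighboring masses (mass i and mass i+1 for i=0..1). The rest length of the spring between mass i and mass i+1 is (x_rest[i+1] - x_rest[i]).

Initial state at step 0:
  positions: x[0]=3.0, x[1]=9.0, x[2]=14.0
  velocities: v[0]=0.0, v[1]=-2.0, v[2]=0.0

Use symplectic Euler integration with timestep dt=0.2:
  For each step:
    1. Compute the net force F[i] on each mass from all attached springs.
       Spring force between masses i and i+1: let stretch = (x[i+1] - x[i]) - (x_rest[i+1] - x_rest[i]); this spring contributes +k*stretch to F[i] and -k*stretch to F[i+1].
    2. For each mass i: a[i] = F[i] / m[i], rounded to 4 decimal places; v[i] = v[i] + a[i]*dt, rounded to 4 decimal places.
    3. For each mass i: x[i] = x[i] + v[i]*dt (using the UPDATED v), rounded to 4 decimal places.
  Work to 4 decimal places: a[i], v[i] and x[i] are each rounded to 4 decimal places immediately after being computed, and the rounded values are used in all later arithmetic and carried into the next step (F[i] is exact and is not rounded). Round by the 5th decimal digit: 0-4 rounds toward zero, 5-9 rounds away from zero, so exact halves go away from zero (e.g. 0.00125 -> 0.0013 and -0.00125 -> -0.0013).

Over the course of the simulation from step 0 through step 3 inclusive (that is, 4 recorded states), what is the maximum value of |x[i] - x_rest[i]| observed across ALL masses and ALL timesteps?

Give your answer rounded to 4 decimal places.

Answer: 2.2924

Derivation:
Step 0: x=[3.0000 9.0000 14.0000] v=[0.0000 -2.0000 0.0000]
Step 1: x=[3.0400 8.5600 14.0000] v=[0.2000 -2.2000 0.0000]
Step 2: x=[3.1008 8.1168 13.9824] v=[0.3040 -2.2160 -0.0880]
Step 3: x=[3.1622 7.7076 13.9302] v=[0.3072 -2.0461 -0.2611]
Max displacement = 2.2924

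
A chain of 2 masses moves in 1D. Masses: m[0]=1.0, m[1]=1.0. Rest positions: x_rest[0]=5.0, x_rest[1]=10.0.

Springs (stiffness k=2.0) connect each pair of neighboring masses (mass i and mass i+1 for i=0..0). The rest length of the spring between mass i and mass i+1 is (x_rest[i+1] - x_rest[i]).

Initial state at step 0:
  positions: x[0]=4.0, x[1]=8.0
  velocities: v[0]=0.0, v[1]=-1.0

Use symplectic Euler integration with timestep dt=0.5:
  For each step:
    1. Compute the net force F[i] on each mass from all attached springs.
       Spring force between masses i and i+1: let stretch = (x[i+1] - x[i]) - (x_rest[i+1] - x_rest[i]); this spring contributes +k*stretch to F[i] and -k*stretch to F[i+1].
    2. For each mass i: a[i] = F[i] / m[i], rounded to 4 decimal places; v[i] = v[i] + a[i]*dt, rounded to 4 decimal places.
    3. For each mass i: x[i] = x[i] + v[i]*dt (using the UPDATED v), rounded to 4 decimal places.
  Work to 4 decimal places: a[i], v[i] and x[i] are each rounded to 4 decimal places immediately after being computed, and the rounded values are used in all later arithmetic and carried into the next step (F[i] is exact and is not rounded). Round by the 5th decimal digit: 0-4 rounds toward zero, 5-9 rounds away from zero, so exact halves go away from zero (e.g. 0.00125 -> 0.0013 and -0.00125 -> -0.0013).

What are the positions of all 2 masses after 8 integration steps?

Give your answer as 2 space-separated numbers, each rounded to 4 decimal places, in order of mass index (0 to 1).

Answer: 1.2500 6.7500

Derivation:
Step 0: x=[4.0000 8.0000] v=[0.0000 -1.0000]
Step 1: x=[3.5000 8.0000] v=[-1.0000 0.0000]
Step 2: x=[2.7500 8.2500] v=[-1.5000 0.5000]
Step 3: x=[2.2500 8.2500] v=[-1.0000 0.0000]
Step 4: x=[2.2500 7.7500] v=[0.0000 -1.0000]
Step 5: x=[2.5000 7.0000] v=[0.5000 -1.5000]
Step 6: x=[2.5000 6.5000] v=[0.0000 -1.0000]
Step 7: x=[2.0000 6.5000] v=[-1.0000 0.0000]
Step 8: x=[1.2500 6.7500] v=[-1.5000 0.5000]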